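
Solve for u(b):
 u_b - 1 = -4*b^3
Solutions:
 u(b) = C1 - b^4 + b


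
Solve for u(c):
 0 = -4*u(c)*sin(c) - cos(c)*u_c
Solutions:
 u(c) = C1*cos(c)^4


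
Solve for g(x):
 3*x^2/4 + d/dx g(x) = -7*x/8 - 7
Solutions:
 g(x) = C1 - x^3/4 - 7*x^2/16 - 7*x


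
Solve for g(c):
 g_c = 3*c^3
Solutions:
 g(c) = C1 + 3*c^4/4


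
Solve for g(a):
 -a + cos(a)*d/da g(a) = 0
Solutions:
 g(a) = C1 + Integral(a/cos(a), a)


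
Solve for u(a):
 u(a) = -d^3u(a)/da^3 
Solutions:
 u(a) = C3*exp(-a) + (C1*sin(sqrt(3)*a/2) + C2*cos(sqrt(3)*a/2))*exp(a/2)


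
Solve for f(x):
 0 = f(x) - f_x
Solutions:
 f(x) = C1*exp(x)


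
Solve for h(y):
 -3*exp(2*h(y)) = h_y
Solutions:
 h(y) = log(-sqrt(-1/(C1 - 3*y))) - log(2)/2
 h(y) = log(-1/(C1 - 3*y))/2 - log(2)/2


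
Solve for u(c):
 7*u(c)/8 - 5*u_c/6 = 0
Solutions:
 u(c) = C1*exp(21*c/20)


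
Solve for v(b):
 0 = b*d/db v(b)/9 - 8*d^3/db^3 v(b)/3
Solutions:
 v(b) = C1 + Integral(C2*airyai(3^(2/3)*b/6) + C3*airybi(3^(2/3)*b/6), b)


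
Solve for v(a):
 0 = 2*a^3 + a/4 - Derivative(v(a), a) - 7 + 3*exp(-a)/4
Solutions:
 v(a) = C1 + a^4/2 + a^2/8 - 7*a - 3*exp(-a)/4


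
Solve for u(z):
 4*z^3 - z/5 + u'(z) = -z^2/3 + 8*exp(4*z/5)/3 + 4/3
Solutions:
 u(z) = C1 - z^4 - z^3/9 + z^2/10 + 4*z/3 + 10*exp(4*z/5)/3


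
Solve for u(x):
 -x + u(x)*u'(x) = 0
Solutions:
 u(x) = -sqrt(C1 + x^2)
 u(x) = sqrt(C1 + x^2)


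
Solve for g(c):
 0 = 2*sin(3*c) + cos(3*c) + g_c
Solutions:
 g(c) = C1 - sin(3*c)/3 + 2*cos(3*c)/3


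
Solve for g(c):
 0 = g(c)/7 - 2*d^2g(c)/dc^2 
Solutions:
 g(c) = C1*exp(-sqrt(14)*c/14) + C2*exp(sqrt(14)*c/14)


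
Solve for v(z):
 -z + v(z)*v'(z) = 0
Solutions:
 v(z) = -sqrt(C1 + z^2)
 v(z) = sqrt(C1 + z^2)


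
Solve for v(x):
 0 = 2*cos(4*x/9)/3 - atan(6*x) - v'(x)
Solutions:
 v(x) = C1 - x*atan(6*x) + log(36*x^2 + 1)/12 + 3*sin(4*x/9)/2


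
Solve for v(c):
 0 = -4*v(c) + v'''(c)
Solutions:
 v(c) = C3*exp(2^(2/3)*c) + (C1*sin(2^(2/3)*sqrt(3)*c/2) + C2*cos(2^(2/3)*sqrt(3)*c/2))*exp(-2^(2/3)*c/2)


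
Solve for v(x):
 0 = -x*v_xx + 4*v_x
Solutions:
 v(x) = C1 + C2*x^5


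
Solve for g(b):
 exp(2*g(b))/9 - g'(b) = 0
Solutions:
 g(b) = log(-sqrt(-1/(C1 + b))) - log(2)/2 + log(3)
 g(b) = log(-1/(C1 + b))/2 - log(2)/2 + log(3)


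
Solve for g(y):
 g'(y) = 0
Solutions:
 g(y) = C1


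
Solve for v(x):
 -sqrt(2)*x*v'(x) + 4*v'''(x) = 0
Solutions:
 v(x) = C1 + Integral(C2*airyai(sqrt(2)*x/2) + C3*airybi(sqrt(2)*x/2), x)


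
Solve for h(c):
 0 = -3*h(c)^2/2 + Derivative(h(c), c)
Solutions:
 h(c) = -2/(C1 + 3*c)


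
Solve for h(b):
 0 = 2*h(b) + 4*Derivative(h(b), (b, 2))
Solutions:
 h(b) = C1*sin(sqrt(2)*b/2) + C2*cos(sqrt(2)*b/2)


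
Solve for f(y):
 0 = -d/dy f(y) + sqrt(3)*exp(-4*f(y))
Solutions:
 f(y) = log(-I*(C1 + 4*sqrt(3)*y)^(1/4))
 f(y) = log(I*(C1 + 4*sqrt(3)*y)^(1/4))
 f(y) = log(-(C1 + 4*sqrt(3)*y)^(1/4))
 f(y) = log(C1 + 4*sqrt(3)*y)/4


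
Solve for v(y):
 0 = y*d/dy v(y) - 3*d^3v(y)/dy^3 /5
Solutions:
 v(y) = C1 + Integral(C2*airyai(3^(2/3)*5^(1/3)*y/3) + C3*airybi(3^(2/3)*5^(1/3)*y/3), y)


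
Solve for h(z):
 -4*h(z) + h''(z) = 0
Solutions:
 h(z) = C1*exp(-2*z) + C2*exp(2*z)


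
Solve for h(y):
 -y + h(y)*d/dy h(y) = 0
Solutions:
 h(y) = -sqrt(C1 + y^2)
 h(y) = sqrt(C1 + y^2)


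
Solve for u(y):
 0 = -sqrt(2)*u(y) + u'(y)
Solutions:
 u(y) = C1*exp(sqrt(2)*y)


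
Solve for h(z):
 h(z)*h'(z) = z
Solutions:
 h(z) = -sqrt(C1 + z^2)
 h(z) = sqrt(C1 + z^2)


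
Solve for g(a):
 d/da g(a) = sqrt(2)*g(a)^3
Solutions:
 g(a) = -sqrt(2)*sqrt(-1/(C1 + sqrt(2)*a))/2
 g(a) = sqrt(2)*sqrt(-1/(C1 + sqrt(2)*a))/2


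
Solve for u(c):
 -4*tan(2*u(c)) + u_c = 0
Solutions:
 u(c) = -asin(C1*exp(8*c))/2 + pi/2
 u(c) = asin(C1*exp(8*c))/2


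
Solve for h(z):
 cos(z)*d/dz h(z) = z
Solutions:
 h(z) = C1 + Integral(z/cos(z), z)


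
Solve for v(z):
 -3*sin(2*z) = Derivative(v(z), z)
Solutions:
 v(z) = C1 + 3*cos(2*z)/2


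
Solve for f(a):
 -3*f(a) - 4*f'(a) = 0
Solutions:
 f(a) = C1*exp(-3*a/4)


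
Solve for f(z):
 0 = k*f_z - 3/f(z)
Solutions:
 f(z) = -sqrt(C1 + 6*z/k)
 f(z) = sqrt(C1 + 6*z/k)


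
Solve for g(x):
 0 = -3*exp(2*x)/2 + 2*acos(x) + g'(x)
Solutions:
 g(x) = C1 - 2*x*acos(x) + 2*sqrt(1 - x^2) + 3*exp(2*x)/4


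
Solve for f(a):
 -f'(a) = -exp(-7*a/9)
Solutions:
 f(a) = C1 - 9*exp(-7*a/9)/7


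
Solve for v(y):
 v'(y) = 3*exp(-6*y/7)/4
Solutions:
 v(y) = C1 - 7*exp(-6*y/7)/8


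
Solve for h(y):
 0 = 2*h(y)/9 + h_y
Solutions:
 h(y) = C1*exp(-2*y/9)


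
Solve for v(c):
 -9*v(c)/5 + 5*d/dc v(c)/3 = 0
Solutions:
 v(c) = C1*exp(27*c/25)


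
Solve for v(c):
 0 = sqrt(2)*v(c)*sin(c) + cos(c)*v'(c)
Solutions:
 v(c) = C1*cos(c)^(sqrt(2))


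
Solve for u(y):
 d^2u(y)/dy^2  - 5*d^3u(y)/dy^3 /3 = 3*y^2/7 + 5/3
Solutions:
 u(y) = C1 + C2*y + C3*exp(3*y/5) + y^4/28 + 5*y^3/21 + 85*y^2/42


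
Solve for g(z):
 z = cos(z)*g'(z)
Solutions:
 g(z) = C1 + Integral(z/cos(z), z)


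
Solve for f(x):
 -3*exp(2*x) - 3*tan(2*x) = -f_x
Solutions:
 f(x) = C1 + 3*exp(2*x)/2 - 3*log(cos(2*x))/2


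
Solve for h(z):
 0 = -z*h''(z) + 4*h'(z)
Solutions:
 h(z) = C1 + C2*z^5


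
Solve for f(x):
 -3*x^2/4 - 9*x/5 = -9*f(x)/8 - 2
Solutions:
 f(x) = 2*x^2/3 + 8*x/5 - 16/9


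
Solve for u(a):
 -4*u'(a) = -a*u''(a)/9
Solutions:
 u(a) = C1 + C2*a^37


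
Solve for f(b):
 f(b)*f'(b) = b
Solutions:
 f(b) = -sqrt(C1 + b^2)
 f(b) = sqrt(C1 + b^2)


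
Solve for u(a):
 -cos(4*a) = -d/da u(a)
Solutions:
 u(a) = C1 + sin(4*a)/4


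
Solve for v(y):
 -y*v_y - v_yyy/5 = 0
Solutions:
 v(y) = C1 + Integral(C2*airyai(-5^(1/3)*y) + C3*airybi(-5^(1/3)*y), y)


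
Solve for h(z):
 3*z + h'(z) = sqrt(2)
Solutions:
 h(z) = C1 - 3*z^2/2 + sqrt(2)*z


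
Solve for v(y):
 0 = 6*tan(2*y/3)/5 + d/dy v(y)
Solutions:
 v(y) = C1 + 9*log(cos(2*y/3))/5


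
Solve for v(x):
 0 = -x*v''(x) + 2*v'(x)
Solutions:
 v(x) = C1 + C2*x^3


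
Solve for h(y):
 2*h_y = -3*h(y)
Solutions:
 h(y) = C1*exp(-3*y/2)


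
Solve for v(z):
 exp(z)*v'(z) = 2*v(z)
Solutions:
 v(z) = C1*exp(-2*exp(-z))


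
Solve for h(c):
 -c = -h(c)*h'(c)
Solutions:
 h(c) = -sqrt(C1 + c^2)
 h(c) = sqrt(C1 + c^2)


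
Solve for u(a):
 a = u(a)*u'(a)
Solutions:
 u(a) = -sqrt(C1 + a^2)
 u(a) = sqrt(C1 + a^2)


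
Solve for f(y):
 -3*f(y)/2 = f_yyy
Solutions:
 f(y) = C3*exp(-2^(2/3)*3^(1/3)*y/2) + (C1*sin(2^(2/3)*3^(5/6)*y/4) + C2*cos(2^(2/3)*3^(5/6)*y/4))*exp(2^(2/3)*3^(1/3)*y/4)


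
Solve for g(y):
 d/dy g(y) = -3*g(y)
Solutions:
 g(y) = C1*exp(-3*y)


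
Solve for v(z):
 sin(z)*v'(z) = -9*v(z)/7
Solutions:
 v(z) = C1*(cos(z) + 1)^(9/14)/(cos(z) - 1)^(9/14)


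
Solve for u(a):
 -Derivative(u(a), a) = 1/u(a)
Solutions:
 u(a) = -sqrt(C1 - 2*a)
 u(a) = sqrt(C1 - 2*a)


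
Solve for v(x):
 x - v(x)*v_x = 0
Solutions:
 v(x) = -sqrt(C1 + x^2)
 v(x) = sqrt(C1 + x^2)


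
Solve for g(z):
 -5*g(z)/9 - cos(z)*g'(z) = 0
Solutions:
 g(z) = C1*(sin(z) - 1)^(5/18)/(sin(z) + 1)^(5/18)


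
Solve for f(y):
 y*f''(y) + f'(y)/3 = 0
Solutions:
 f(y) = C1 + C2*y^(2/3)


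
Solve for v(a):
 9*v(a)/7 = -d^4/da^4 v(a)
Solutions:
 v(a) = (C1*sin(sqrt(6)*7^(3/4)*a/14) + C2*cos(sqrt(6)*7^(3/4)*a/14))*exp(-sqrt(6)*7^(3/4)*a/14) + (C3*sin(sqrt(6)*7^(3/4)*a/14) + C4*cos(sqrt(6)*7^(3/4)*a/14))*exp(sqrt(6)*7^(3/4)*a/14)


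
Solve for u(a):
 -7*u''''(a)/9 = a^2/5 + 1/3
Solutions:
 u(a) = C1 + C2*a + C3*a^2 + C4*a^3 - a^6/1400 - a^4/56


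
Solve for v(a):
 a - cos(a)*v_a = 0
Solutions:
 v(a) = C1 + Integral(a/cos(a), a)


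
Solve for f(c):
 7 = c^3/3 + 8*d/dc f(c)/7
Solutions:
 f(c) = C1 - 7*c^4/96 + 49*c/8


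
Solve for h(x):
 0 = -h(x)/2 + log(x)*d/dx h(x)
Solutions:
 h(x) = C1*exp(li(x)/2)


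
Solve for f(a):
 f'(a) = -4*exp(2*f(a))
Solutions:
 f(a) = log(-sqrt(-1/(C1 - 4*a))) - log(2)/2
 f(a) = log(-1/(C1 - 4*a))/2 - log(2)/2


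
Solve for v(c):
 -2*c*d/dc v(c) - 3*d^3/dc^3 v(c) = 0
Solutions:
 v(c) = C1 + Integral(C2*airyai(-2^(1/3)*3^(2/3)*c/3) + C3*airybi(-2^(1/3)*3^(2/3)*c/3), c)


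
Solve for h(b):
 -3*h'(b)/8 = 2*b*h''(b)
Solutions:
 h(b) = C1 + C2*b^(13/16)


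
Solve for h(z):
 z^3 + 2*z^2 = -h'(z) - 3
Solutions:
 h(z) = C1 - z^4/4 - 2*z^3/3 - 3*z


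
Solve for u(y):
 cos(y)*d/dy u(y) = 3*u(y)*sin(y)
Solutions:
 u(y) = C1/cos(y)^3


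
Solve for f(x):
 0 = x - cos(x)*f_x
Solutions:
 f(x) = C1 + Integral(x/cos(x), x)


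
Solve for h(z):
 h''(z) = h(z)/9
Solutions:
 h(z) = C1*exp(-z/3) + C2*exp(z/3)


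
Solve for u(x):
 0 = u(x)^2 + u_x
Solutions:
 u(x) = 1/(C1 + x)


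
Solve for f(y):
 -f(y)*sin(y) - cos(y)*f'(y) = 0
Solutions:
 f(y) = C1*cos(y)


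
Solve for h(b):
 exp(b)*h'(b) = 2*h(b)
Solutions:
 h(b) = C1*exp(-2*exp(-b))


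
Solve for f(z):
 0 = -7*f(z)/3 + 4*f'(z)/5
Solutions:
 f(z) = C1*exp(35*z/12)


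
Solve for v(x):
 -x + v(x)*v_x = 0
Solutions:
 v(x) = -sqrt(C1 + x^2)
 v(x) = sqrt(C1 + x^2)


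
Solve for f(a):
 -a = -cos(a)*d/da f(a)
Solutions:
 f(a) = C1 + Integral(a/cos(a), a)


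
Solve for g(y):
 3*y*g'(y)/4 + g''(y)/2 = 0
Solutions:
 g(y) = C1 + C2*erf(sqrt(3)*y/2)


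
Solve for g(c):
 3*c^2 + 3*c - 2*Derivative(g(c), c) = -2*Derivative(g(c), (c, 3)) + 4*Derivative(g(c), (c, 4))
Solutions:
 g(c) = C1 + C2*exp(c*((6*sqrt(78) + 53)^(-1/3) + 2 + (6*sqrt(78) + 53)^(1/3))/12)*sin(sqrt(3)*c*(-(6*sqrt(78) + 53)^(1/3) + (6*sqrt(78) + 53)^(-1/3))/12) + C3*exp(c*((6*sqrt(78) + 53)^(-1/3) + 2 + (6*sqrt(78) + 53)^(1/3))/12)*cos(sqrt(3)*c*(-(6*sqrt(78) + 53)^(1/3) + (6*sqrt(78) + 53)^(-1/3))/12) + C4*exp(c*(-(6*sqrt(78) + 53)^(1/3) - 1/(6*sqrt(78) + 53)^(1/3) + 1)/6) + c^3/2 + 3*c^2/4 + 3*c


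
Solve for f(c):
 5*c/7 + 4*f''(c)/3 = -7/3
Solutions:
 f(c) = C1 + C2*c - 5*c^3/56 - 7*c^2/8


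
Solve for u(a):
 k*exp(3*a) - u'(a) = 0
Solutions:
 u(a) = C1 + k*exp(3*a)/3


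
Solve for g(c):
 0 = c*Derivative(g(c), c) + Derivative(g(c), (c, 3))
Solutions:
 g(c) = C1 + Integral(C2*airyai(-c) + C3*airybi(-c), c)


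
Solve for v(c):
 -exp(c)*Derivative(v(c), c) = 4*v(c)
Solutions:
 v(c) = C1*exp(4*exp(-c))


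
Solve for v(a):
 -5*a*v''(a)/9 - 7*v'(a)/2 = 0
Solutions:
 v(a) = C1 + C2/a^(53/10)


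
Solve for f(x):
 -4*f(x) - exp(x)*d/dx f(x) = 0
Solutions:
 f(x) = C1*exp(4*exp(-x))


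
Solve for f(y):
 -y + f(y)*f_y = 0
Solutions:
 f(y) = -sqrt(C1 + y^2)
 f(y) = sqrt(C1 + y^2)


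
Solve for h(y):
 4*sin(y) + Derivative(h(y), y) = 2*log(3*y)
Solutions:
 h(y) = C1 + 2*y*log(y) - 2*y + 2*y*log(3) + 4*cos(y)


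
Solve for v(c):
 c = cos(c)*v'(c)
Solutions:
 v(c) = C1 + Integral(c/cos(c), c)


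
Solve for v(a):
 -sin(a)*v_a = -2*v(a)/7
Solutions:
 v(a) = C1*(cos(a) - 1)^(1/7)/(cos(a) + 1)^(1/7)


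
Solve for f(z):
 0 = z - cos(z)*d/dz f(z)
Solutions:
 f(z) = C1 + Integral(z/cos(z), z)


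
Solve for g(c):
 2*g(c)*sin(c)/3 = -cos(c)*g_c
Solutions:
 g(c) = C1*cos(c)^(2/3)


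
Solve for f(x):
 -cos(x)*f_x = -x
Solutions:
 f(x) = C1 + Integral(x/cos(x), x)


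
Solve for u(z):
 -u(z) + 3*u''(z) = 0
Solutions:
 u(z) = C1*exp(-sqrt(3)*z/3) + C2*exp(sqrt(3)*z/3)


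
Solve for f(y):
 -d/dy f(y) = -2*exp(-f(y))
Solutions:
 f(y) = log(C1 + 2*y)


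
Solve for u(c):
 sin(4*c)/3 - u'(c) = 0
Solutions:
 u(c) = C1 - cos(4*c)/12


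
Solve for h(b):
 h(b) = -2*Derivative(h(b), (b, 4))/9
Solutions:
 h(b) = (C1*sin(2^(1/4)*sqrt(3)*b/2) + C2*cos(2^(1/4)*sqrt(3)*b/2))*exp(-2^(1/4)*sqrt(3)*b/2) + (C3*sin(2^(1/4)*sqrt(3)*b/2) + C4*cos(2^(1/4)*sqrt(3)*b/2))*exp(2^(1/4)*sqrt(3)*b/2)


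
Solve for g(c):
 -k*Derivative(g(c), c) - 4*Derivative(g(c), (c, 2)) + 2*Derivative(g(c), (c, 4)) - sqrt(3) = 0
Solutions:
 g(c) = C1 + C2*exp(c*(6^(1/3)*(-9*k + 2*sqrt(3)*sqrt(27*k^2/4 - 32))^(1/3)/12 - 2^(1/3)*3^(5/6)*I*(-9*k + 2*sqrt(3)*sqrt(27*k^2/4 - 32))^(1/3)/12 - 8/((-6^(1/3) + 2^(1/3)*3^(5/6)*I)*(-9*k + 2*sqrt(3)*sqrt(27*k^2/4 - 32))^(1/3)))) + C3*exp(c*(6^(1/3)*(-9*k + 2*sqrt(3)*sqrt(27*k^2/4 - 32))^(1/3)/12 + 2^(1/3)*3^(5/6)*I*(-9*k + 2*sqrt(3)*sqrt(27*k^2/4 - 32))^(1/3)/12 + 8/((6^(1/3) + 2^(1/3)*3^(5/6)*I)*(-9*k + 2*sqrt(3)*sqrt(27*k^2/4 - 32))^(1/3)))) + C4*exp(-6^(1/3)*c*((-9*k + 2*sqrt(3)*sqrt(27*k^2/4 - 32))^(1/3) + 4*6^(1/3)/(-9*k + 2*sqrt(3)*sqrt(27*k^2/4 - 32))^(1/3))/6) - sqrt(3)*c/k


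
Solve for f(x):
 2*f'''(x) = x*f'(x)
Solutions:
 f(x) = C1 + Integral(C2*airyai(2^(2/3)*x/2) + C3*airybi(2^(2/3)*x/2), x)


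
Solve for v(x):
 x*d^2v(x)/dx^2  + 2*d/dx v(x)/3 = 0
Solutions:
 v(x) = C1 + C2*x^(1/3)


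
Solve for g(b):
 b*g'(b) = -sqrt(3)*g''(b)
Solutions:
 g(b) = C1 + C2*erf(sqrt(2)*3^(3/4)*b/6)


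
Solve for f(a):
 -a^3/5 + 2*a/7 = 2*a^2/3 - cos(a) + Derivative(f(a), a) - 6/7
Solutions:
 f(a) = C1 - a^4/20 - 2*a^3/9 + a^2/7 + 6*a/7 + sin(a)


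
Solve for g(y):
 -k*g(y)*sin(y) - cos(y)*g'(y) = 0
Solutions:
 g(y) = C1*exp(k*log(cos(y)))


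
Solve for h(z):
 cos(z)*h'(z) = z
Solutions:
 h(z) = C1 + Integral(z/cos(z), z)


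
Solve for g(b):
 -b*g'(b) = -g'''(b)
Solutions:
 g(b) = C1 + Integral(C2*airyai(b) + C3*airybi(b), b)


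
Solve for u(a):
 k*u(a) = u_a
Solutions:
 u(a) = C1*exp(a*k)


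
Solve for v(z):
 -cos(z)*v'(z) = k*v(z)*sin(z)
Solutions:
 v(z) = C1*exp(k*log(cos(z)))


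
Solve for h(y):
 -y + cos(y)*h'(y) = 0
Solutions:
 h(y) = C1 + Integral(y/cos(y), y)


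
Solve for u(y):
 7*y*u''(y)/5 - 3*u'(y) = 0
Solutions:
 u(y) = C1 + C2*y^(22/7)


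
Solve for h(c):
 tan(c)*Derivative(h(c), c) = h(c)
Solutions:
 h(c) = C1*sin(c)


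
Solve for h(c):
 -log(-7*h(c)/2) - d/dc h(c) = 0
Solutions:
 Integral(1/(log(-_y) - log(2) + log(7)), (_y, h(c))) = C1 - c


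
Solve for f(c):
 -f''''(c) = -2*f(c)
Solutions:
 f(c) = C1*exp(-2^(1/4)*c) + C2*exp(2^(1/4)*c) + C3*sin(2^(1/4)*c) + C4*cos(2^(1/4)*c)


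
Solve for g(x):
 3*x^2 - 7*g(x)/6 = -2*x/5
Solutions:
 g(x) = 6*x*(15*x + 2)/35


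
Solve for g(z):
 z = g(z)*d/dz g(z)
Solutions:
 g(z) = -sqrt(C1 + z^2)
 g(z) = sqrt(C1 + z^2)


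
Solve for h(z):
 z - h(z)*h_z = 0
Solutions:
 h(z) = -sqrt(C1 + z^2)
 h(z) = sqrt(C1 + z^2)


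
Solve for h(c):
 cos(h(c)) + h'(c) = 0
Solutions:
 h(c) = pi - asin((C1 + exp(2*c))/(C1 - exp(2*c)))
 h(c) = asin((C1 + exp(2*c))/(C1 - exp(2*c)))


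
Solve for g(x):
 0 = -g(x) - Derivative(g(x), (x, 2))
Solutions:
 g(x) = C1*sin(x) + C2*cos(x)


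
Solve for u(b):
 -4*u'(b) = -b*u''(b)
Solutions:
 u(b) = C1 + C2*b^5


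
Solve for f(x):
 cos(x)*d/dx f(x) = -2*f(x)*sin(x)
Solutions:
 f(x) = C1*cos(x)^2


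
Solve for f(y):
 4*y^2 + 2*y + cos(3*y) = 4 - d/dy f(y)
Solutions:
 f(y) = C1 - 4*y^3/3 - y^2 + 4*y - sin(3*y)/3


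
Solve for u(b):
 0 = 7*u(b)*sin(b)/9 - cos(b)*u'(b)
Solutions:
 u(b) = C1/cos(b)^(7/9)


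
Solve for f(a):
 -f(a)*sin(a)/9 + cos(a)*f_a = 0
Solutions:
 f(a) = C1/cos(a)^(1/9)


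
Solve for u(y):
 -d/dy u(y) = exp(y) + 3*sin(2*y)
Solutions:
 u(y) = C1 - exp(y) + 3*cos(2*y)/2


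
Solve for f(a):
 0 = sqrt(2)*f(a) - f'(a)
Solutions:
 f(a) = C1*exp(sqrt(2)*a)


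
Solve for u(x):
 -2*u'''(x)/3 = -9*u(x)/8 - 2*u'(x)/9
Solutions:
 u(x) = C1*exp(-2^(1/3)*x*(8*2^(1/3)/(sqrt(530417) + 729)^(1/3) + (sqrt(530417) + 729)^(1/3))/24)*sin(2^(1/3)*sqrt(3)*x*(-(sqrt(530417) + 729)^(1/3) + 8*2^(1/3)/(sqrt(530417) + 729)^(1/3))/24) + C2*exp(-2^(1/3)*x*(8*2^(1/3)/(sqrt(530417) + 729)^(1/3) + (sqrt(530417) + 729)^(1/3))/24)*cos(2^(1/3)*sqrt(3)*x*(-(sqrt(530417) + 729)^(1/3) + 8*2^(1/3)/(sqrt(530417) + 729)^(1/3))/24) + C3*exp(2^(1/3)*x*(8*2^(1/3)/(sqrt(530417) + 729)^(1/3) + (sqrt(530417) + 729)^(1/3))/12)


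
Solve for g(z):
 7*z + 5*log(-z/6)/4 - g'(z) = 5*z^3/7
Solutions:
 g(z) = C1 - 5*z^4/28 + 7*z^2/2 + 5*z*log(-z)/4 + 5*z*(-log(6) - 1)/4


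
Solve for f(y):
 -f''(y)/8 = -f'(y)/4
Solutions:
 f(y) = C1 + C2*exp(2*y)


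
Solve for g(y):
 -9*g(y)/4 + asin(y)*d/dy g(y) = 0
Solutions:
 g(y) = C1*exp(9*Integral(1/asin(y), y)/4)


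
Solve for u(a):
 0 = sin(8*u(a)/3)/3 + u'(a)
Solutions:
 a/3 + 3*log(cos(8*u(a)/3) - 1)/16 - 3*log(cos(8*u(a)/3) + 1)/16 = C1


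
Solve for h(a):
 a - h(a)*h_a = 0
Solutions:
 h(a) = -sqrt(C1 + a^2)
 h(a) = sqrt(C1 + a^2)


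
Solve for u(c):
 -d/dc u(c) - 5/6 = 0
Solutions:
 u(c) = C1 - 5*c/6


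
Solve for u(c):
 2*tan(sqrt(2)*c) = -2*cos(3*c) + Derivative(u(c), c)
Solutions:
 u(c) = C1 - sqrt(2)*log(cos(sqrt(2)*c)) + 2*sin(3*c)/3


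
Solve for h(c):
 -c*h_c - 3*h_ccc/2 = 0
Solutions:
 h(c) = C1 + Integral(C2*airyai(-2^(1/3)*3^(2/3)*c/3) + C3*airybi(-2^(1/3)*3^(2/3)*c/3), c)


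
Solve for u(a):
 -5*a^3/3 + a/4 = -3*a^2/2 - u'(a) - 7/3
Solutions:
 u(a) = C1 + 5*a^4/12 - a^3/2 - a^2/8 - 7*a/3


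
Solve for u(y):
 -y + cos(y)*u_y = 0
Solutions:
 u(y) = C1 + Integral(y/cos(y), y)


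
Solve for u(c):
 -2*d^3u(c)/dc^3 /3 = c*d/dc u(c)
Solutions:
 u(c) = C1 + Integral(C2*airyai(-2^(2/3)*3^(1/3)*c/2) + C3*airybi(-2^(2/3)*3^(1/3)*c/2), c)


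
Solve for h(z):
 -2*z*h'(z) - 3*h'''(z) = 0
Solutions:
 h(z) = C1 + Integral(C2*airyai(-2^(1/3)*3^(2/3)*z/3) + C3*airybi(-2^(1/3)*3^(2/3)*z/3), z)


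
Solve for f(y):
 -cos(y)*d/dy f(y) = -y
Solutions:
 f(y) = C1 + Integral(y/cos(y), y)


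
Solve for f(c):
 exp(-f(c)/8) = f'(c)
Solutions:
 f(c) = 8*log(C1 + c/8)


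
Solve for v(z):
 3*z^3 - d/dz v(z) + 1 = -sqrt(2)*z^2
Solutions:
 v(z) = C1 + 3*z^4/4 + sqrt(2)*z^3/3 + z


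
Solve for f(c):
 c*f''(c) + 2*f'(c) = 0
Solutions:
 f(c) = C1 + C2/c


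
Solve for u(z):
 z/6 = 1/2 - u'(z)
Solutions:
 u(z) = C1 - z^2/12 + z/2


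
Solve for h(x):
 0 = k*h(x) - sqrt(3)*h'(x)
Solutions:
 h(x) = C1*exp(sqrt(3)*k*x/3)


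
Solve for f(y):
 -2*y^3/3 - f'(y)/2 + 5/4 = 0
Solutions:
 f(y) = C1 - y^4/3 + 5*y/2


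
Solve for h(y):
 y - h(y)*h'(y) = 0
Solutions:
 h(y) = -sqrt(C1 + y^2)
 h(y) = sqrt(C1 + y^2)


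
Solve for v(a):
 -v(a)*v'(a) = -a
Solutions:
 v(a) = -sqrt(C1 + a^2)
 v(a) = sqrt(C1 + a^2)


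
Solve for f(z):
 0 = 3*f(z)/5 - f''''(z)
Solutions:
 f(z) = C1*exp(-3^(1/4)*5^(3/4)*z/5) + C2*exp(3^(1/4)*5^(3/4)*z/5) + C3*sin(3^(1/4)*5^(3/4)*z/5) + C4*cos(3^(1/4)*5^(3/4)*z/5)


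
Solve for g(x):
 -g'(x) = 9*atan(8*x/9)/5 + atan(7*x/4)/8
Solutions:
 g(x) = C1 - 9*x*atan(8*x/9)/5 - x*atan(7*x/4)/8 + log(49*x^2 + 16)/28 + 81*log(64*x^2 + 81)/80


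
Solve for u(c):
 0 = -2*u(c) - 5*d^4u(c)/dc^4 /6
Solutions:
 u(c) = (C1*sin(3^(1/4)*5^(3/4)*c/5) + C2*cos(3^(1/4)*5^(3/4)*c/5))*exp(-3^(1/4)*5^(3/4)*c/5) + (C3*sin(3^(1/4)*5^(3/4)*c/5) + C4*cos(3^(1/4)*5^(3/4)*c/5))*exp(3^(1/4)*5^(3/4)*c/5)


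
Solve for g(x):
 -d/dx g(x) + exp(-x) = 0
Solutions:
 g(x) = C1 - exp(-x)


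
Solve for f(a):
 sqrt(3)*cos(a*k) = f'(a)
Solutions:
 f(a) = C1 + sqrt(3)*sin(a*k)/k


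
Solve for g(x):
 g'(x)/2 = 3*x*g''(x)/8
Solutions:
 g(x) = C1 + C2*x^(7/3)


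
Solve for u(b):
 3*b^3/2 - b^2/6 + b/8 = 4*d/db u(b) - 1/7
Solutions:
 u(b) = C1 + 3*b^4/32 - b^3/72 + b^2/64 + b/28


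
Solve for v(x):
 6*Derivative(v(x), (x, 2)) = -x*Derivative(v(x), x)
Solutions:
 v(x) = C1 + C2*erf(sqrt(3)*x/6)


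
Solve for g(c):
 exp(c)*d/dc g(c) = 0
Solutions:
 g(c) = C1


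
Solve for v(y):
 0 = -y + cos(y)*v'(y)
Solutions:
 v(y) = C1 + Integral(y/cos(y), y)


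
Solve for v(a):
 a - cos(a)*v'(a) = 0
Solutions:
 v(a) = C1 + Integral(a/cos(a), a)


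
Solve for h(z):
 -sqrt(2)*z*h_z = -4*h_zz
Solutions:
 h(z) = C1 + C2*erfi(2^(3/4)*z/4)


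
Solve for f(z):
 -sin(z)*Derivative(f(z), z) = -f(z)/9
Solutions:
 f(z) = C1*(cos(z) - 1)^(1/18)/(cos(z) + 1)^(1/18)


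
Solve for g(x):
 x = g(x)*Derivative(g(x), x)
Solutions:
 g(x) = -sqrt(C1 + x^2)
 g(x) = sqrt(C1 + x^2)


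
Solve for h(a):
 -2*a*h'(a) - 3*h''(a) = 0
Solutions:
 h(a) = C1 + C2*erf(sqrt(3)*a/3)


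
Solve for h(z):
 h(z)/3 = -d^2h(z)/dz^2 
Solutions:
 h(z) = C1*sin(sqrt(3)*z/3) + C2*cos(sqrt(3)*z/3)


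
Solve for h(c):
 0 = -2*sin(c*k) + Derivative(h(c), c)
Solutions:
 h(c) = C1 - 2*cos(c*k)/k


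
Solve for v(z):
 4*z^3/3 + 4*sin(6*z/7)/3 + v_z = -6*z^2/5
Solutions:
 v(z) = C1 - z^4/3 - 2*z^3/5 + 14*cos(6*z/7)/9


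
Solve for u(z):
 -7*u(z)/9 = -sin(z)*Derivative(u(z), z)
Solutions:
 u(z) = C1*(cos(z) - 1)^(7/18)/(cos(z) + 1)^(7/18)


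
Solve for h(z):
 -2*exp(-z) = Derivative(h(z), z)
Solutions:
 h(z) = C1 + 2*exp(-z)


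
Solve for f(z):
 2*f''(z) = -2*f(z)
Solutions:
 f(z) = C1*sin(z) + C2*cos(z)


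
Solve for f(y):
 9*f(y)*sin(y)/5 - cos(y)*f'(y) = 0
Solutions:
 f(y) = C1/cos(y)^(9/5)


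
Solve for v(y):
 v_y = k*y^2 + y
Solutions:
 v(y) = C1 + k*y^3/3 + y^2/2


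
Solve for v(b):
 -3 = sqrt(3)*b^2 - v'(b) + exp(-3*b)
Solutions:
 v(b) = C1 + sqrt(3)*b^3/3 + 3*b - exp(-3*b)/3


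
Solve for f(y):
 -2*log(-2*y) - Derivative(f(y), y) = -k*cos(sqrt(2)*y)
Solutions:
 f(y) = C1 + sqrt(2)*k*sin(sqrt(2)*y)/2 - 2*y*log(-y) - 2*y*log(2) + 2*y


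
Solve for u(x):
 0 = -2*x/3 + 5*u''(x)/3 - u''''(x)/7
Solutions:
 u(x) = C1 + C2*x + C3*exp(-sqrt(105)*x/3) + C4*exp(sqrt(105)*x/3) + x^3/15


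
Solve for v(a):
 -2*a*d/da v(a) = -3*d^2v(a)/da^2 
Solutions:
 v(a) = C1 + C2*erfi(sqrt(3)*a/3)


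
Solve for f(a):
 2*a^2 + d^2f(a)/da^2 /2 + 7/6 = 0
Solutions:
 f(a) = C1 + C2*a - a^4/3 - 7*a^2/6


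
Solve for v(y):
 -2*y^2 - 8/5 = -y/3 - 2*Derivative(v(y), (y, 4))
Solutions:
 v(y) = C1 + C2*y + C3*y^2 + C4*y^3 + y^6/360 - y^5/720 + y^4/30


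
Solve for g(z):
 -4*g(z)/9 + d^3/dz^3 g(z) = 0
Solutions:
 g(z) = C3*exp(2^(2/3)*3^(1/3)*z/3) + (C1*sin(2^(2/3)*3^(5/6)*z/6) + C2*cos(2^(2/3)*3^(5/6)*z/6))*exp(-2^(2/3)*3^(1/3)*z/6)


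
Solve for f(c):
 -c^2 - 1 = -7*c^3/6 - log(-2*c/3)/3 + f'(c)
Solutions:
 f(c) = C1 + 7*c^4/24 - c^3/3 + c*log(-c)/3 + c*(-4 - log(3) + log(2))/3


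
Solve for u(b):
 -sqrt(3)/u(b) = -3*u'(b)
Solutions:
 u(b) = -sqrt(C1 + 6*sqrt(3)*b)/3
 u(b) = sqrt(C1 + 6*sqrt(3)*b)/3


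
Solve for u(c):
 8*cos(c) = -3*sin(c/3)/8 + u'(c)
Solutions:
 u(c) = C1 + 8*sin(c) - 9*cos(c/3)/8


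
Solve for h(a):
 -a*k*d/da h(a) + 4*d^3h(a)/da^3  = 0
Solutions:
 h(a) = C1 + Integral(C2*airyai(2^(1/3)*a*k^(1/3)/2) + C3*airybi(2^(1/3)*a*k^(1/3)/2), a)


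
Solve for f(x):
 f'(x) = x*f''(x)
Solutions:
 f(x) = C1 + C2*x^2


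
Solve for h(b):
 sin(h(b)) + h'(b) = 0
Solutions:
 h(b) = -acos((-C1 - exp(2*b))/(C1 - exp(2*b))) + 2*pi
 h(b) = acos((-C1 - exp(2*b))/(C1 - exp(2*b)))


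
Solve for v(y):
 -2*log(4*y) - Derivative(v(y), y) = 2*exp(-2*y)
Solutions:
 v(y) = C1 - 2*y*log(y) + 2*y*(1 - 2*log(2)) + exp(-2*y)


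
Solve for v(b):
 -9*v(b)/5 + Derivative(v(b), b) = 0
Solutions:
 v(b) = C1*exp(9*b/5)


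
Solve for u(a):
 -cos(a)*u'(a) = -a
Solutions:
 u(a) = C1 + Integral(a/cos(a), a)


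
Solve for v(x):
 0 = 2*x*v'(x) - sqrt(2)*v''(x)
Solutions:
 v(x) = C1 + C2*erfi(2^(3/4)*x/2)


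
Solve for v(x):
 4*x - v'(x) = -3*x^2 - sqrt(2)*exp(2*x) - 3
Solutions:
 v(x) = C1 + x^3 + 2*x^2 + 3*x + sqrt(2)*exp(2*x)/2


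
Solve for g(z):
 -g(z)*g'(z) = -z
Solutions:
 g(z) = -sqrt(C1 + z^2)
 g(z) = sqrt(C1 + z^2)


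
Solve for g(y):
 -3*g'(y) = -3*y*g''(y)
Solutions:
 g(y) = C1 + C2*y^2


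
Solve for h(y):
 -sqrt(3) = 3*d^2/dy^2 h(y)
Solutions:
 h(y) = C1 + C2*y - sqrt(3)*y^2/6


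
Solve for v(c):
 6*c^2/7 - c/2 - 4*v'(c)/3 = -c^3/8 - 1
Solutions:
 v(c) = C1 + 3*c^4/128 + 3*c^3/14 - 3*c^2/16 + 3*c/4


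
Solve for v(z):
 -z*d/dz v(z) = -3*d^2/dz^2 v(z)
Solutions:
 v(z) = C1 + C2*erfi(sqrt(6)*z/6)


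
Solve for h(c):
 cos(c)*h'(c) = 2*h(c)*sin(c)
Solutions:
 h(c) = C1/cos(c)^2


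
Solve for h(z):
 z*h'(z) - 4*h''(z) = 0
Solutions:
 h(z) = C1 + C2*erfi(sqrt(2)*z/4)


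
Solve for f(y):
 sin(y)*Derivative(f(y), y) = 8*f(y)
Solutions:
 f(y) = C1*(cos(y)^4 - 4*cos(y)^3 + 6*cos(y)^2 - 4*cos(y) + 1)/(cos(y)^4 + 4*cos(y)^3 + 6*cos(y)^2 + 4*cos(y) + 1)


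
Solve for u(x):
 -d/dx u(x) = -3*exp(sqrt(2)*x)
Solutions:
 u(x) = C1 + 3*sqrt(2)*exp(sqrt(2)*x)/2


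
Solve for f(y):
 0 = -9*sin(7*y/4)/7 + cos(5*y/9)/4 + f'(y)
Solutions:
 f(y) = C1 - 9*sin(5*y/9)/20 - 36*cos(7*y/4)/49


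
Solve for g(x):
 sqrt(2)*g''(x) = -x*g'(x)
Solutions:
 g(x) = C1 + C2*erf(2^(1/4)*x/2)


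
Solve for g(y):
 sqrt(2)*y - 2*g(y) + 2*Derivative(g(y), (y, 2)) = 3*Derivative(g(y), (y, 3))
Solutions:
 g(y) = C1*exp(y*(4/(9*sqrt(681) + 235)^(1/3) + 4 + (9*sqrt(681) + 235)^(1/3))/18)*sin(sqrt(3)*y*(-(9*sqrt(681) + 235)^(1/3) + 4/(9*sqrt(681) + 235)^(1/3))/18) + C2*exp(y*(4/(9*sqrt(681) + 235)^(1/3) + 4 + (9*sqrt(681) + 235)^(1/3))/18)*cos(sqrt(3)*y*(-(9*sqrt(681) + 235)^(1/3) + 4/(9*sqrt(681) + 235)^(1/3))/18) + C3*exp(y*(-(9*sqrt(681) + 235)^(1/3) - 4/(9*sqrt(681) + 235)^(1/3) + 2)/9) + sqrt(2)*y/2


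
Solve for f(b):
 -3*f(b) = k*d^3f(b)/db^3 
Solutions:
 f(b) = C1*exp(3^(1/3)*b*(-1/k)^(1/3)) + C2*exp(b*(-1/k)^(1/3)*(-3^(1/3) + 3^(5/6)*I)/2) + C3*exp(-b*(-1/k)^(1/3)*(3^(1/3) + 3^(5/6)*I)/2)


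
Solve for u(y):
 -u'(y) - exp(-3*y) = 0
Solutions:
 u(y) = C1 + exp(-3*y)/3


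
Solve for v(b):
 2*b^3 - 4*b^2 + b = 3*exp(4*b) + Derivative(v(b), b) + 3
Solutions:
 v(b) = C1 + b^4/2 - 4*b^3/3 + b^2/2 - 3*b - 3*exp(4*b)/4


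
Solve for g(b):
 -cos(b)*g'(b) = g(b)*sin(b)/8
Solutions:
 g(b) = C1*cos(b)^(1/8)


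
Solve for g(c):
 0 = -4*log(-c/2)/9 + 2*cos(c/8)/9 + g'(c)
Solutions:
 g(c) = C1 + 4*c*log(-c)/9 - 4*c/9 - 4*c*log(2)/9 - 16*sin(c/8)/9


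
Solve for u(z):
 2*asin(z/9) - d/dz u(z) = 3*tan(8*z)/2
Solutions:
 u(z) = C1 + 2*z*asin(z/9) + 2*sqrt(81 - z^2) + 3*log(cos(8*z))/16


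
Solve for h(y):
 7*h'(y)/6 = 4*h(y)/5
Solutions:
 h(y) = C1*exp(24*y/35)


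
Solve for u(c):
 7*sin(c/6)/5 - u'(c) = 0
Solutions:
 u(c) = C1 - 42*cos(c/6)/5


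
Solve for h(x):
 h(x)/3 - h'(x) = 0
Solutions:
 h(x) = C1*exp(x/3)


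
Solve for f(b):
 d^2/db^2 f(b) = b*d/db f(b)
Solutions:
 f(b) = C1 + C2*erfi(sqrt(2)*b/2)


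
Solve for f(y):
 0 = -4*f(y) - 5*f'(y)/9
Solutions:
 f(y) = C1*exp(-36*y/5)


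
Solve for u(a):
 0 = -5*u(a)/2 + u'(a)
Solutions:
 u(a) = C1*exp(5*a/2)


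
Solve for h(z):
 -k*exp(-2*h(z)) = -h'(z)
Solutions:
 h(z) = log(-sqrt(C1 + 2*k*z))
 h(z) = log(C1 + 2*k*z)/2


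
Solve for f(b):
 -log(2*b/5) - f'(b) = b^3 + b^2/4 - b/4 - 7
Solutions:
 f(b) = C1 - b^4/4 - b^3/12 + b^2/8 - b*log(b) + b*log(5/2) + 8*b


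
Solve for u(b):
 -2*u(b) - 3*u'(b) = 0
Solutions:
 u(b) = C1*exp(-2*b/3)


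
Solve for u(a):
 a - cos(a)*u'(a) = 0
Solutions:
 u(a) = C1 + Integral(a/cos(a), a)


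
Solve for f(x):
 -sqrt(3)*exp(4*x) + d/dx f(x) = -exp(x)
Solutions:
 f(x) = C1 + sqrt(3)*exp(4*x)/4 - exp(x)


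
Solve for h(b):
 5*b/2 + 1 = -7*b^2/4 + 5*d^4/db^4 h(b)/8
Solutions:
 h(b) = C1 + C2*b + C3*b^2 + C4*b^3 + 7*b^6/900 + b^5/30 + b^4/15


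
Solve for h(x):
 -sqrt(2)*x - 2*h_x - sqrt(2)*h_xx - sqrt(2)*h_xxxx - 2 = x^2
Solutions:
 h(x) = C1 + C2*exp(2^(1/6)*3^(1/3)*x*(-2*3^(1/3)/(9 + sqrt(87))^(1/3) + 2^(2/3)*(9 + sqrt(87))^(1/3))/12)*sin(6^(1/6)*x*(6/(9 + sqrt(87))^(1/3) + 6^(2/3)*(9 + sqrt(87))^(1/3))/12) + C3*exp(2^(1/6)*3^(1/3)*x*(-2*3^(1/3)/(9 + sqrt(87))^(1/3) + 2^(2/3)*(9 + sqrt(87))^(1/3))/12)*cos(6^(1/6)*x*(6/(9 + sqrt(87))^(1/3) + 6^(2/3)*(9 + sqrt(87))^(1/3))/12) + C4*exp(-2^(1/6)*3^(1/3)*x*(-2*3^(1/3)/(9 + sqrt(87))^(1/3) + 2^(2/3)*(9 + sqrt(87))^(1/3))/6) - x^3/6 - x


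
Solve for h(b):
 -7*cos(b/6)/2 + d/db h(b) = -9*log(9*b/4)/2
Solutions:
 h(b) = C1 - 9*b*log(b)/2 - 9*b*log(3) + 9*b/2 + 9*b*log(2) + 21*sin(b/6)


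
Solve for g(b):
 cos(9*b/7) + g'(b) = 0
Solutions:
 g(b) = C1 - 7*sin(9*b/7)/9


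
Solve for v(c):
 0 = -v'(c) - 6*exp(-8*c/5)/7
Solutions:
 v(c) = C1 + 15*exp(-8*c/5)/28


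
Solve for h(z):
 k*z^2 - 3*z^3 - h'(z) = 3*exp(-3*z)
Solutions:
 h(z) = C1 + k*z^3/3 - 3*z^4/4 + exp(-3*z)


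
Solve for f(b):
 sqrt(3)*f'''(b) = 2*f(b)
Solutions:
 f(b) = C3*exp(2^(1/3)*3^(5/6)*b/3) + (C1*sin(6^(1/3)*b/2) + C2*cos(6^(1/3)*b/2))*exp(-2^(1/3)*3^(5/6)*b/6)


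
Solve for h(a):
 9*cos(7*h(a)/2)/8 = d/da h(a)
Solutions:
 -9*a/8 - log(sin(7*h(a)/2) - 1)/7 + log(sin(7*h(a)/2) + 1)/7 = C1


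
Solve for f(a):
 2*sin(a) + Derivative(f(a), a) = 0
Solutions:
 f(a) = C1 + 2*cos(a)


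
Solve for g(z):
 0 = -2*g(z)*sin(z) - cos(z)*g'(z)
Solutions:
 g(z) = C1*cos(z)^2


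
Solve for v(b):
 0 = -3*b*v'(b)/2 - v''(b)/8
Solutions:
 v(b) = C1 + C2*erf(sqrt(6)*b)


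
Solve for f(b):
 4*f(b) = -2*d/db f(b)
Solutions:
 f(b) = C1*exp(-2*b)


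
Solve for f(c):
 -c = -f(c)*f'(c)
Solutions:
 f(c) = -sqrt(C1 + c^2)
 f(c) = sqrt(C1 + c^2)


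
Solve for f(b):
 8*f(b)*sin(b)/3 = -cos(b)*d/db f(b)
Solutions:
 f(b) = C1*cos(b)^(8/3)


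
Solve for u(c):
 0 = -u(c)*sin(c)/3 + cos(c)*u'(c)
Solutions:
 u(c) = C1/cos(c)^(1/3)


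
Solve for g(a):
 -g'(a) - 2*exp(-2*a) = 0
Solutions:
 g(a) = C1 + exp(-2*a)


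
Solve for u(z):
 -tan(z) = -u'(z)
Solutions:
 u(z) = C1 - log(cos(z))


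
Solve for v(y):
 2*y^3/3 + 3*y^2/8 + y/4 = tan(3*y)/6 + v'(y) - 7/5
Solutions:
 v(y) = C1 + y^4/6 + y^3/8 + y^2/8 + 7*y/5 + log(cos(3*y))/18


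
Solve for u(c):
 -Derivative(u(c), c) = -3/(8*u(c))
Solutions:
 u(c) = -sqrt(C1 + 3*c)/2
 u(c) = sqrt(C1 + 3*c)/2


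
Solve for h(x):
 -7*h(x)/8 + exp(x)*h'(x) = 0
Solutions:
 h(x) = C1*exp(-7*exp(-x)/8)


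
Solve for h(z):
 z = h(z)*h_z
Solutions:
 h(z) = -sqrt(C1 + z^2)
 h(z) = sqrt(C1 + z^2)


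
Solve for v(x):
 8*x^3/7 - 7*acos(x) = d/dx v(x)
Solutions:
 v(x) = C1 + 2*x^4/7 - 7*x*acos(x) + 7*sqrt(1 - x^2)


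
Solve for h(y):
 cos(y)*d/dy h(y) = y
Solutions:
 h(y) = C1 + Integral(y/cos(y), y)


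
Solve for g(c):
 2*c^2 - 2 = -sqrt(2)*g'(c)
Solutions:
 g(c) = C1 - sqrt(2)*c^3/3 + sqrt(2)*c


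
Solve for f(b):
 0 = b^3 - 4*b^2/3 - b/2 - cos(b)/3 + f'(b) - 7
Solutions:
 f(b) = C1 - b^4/4 + 4*b^3/9 + b^2/4 + 7*b + sin(b)/3


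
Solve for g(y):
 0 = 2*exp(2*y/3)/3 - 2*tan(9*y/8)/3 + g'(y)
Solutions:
 g(y) = C1 - exp(2*y/3) - 16*log(cos(9*y/8))/27


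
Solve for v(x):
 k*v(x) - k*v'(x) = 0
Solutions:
 v(x) = C1*exp(x)


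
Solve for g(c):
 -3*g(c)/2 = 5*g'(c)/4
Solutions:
 g(c) = C1*exp(-6*c/5)


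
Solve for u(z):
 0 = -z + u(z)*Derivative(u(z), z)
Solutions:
 u(z) = -sqrt(C1 + z^2)
 u(z) = sqrt(C1 + z^2)


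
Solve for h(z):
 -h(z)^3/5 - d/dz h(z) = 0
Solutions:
 h(z) = -sqrt(10)*sqrt(-1/(C1 - z))/2
 h(z) = sqrt(10)*sqrt(-1/(C1 - z))/2


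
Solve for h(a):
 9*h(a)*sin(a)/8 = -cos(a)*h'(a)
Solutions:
 h(a) = C1*cos(a)^(9/8)


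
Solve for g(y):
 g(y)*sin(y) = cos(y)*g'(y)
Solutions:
 g(y) = C1/cos(y)


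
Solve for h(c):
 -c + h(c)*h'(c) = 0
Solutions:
 h(c) = -sqrt(C1 + c^2)
 h(c) = sqrt(C1 + c^2)


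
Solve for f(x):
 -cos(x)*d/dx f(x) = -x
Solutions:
 f(x) = C1 + Integral(x/cos(x), x)


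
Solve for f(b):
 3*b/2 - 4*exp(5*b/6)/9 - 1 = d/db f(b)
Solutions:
 f(b) = C1 + 3*b^2/4 - b - 8*exp(5*b/6)/15


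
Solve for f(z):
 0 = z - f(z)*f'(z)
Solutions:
 f(z) = -sqrt(C1 + z^2)
 f(z) = sqrt(C1 + z^2)


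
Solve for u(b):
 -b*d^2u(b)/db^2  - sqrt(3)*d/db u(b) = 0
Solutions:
 u(b) = C1 + C2*b^(1 - sqrt(3))


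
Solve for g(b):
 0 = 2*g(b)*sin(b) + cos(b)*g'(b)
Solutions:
 g(b) = C1*cos(b)^2


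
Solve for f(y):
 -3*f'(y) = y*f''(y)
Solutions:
 f(y) = C1 + C2/y^2


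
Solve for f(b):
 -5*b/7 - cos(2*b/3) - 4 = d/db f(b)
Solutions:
 f(b) = C1 - 5*b^2/14 - 4*b - 3*sin(2*b/3)/2


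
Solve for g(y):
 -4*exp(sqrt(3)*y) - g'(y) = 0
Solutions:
 g(y) = C1 - 4*sqrt(3)*exp(sqrt(3)*y)/3


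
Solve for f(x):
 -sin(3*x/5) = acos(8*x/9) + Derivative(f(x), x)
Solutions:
 f(x) = C1 - x*acos(8*x/9) + sqrt(81 - 64*x^2)/8 + 5*cos(3*x/5)/3


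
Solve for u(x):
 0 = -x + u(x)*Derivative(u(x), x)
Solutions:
 u(x) = -sqrt(C1 + x^2)
 u(x) = sqrt(C1 + x^2)


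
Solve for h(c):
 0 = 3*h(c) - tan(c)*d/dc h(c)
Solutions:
 h(c) = C1*sin(c)^3


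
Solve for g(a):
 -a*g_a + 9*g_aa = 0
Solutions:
 g(a) = C1 + C2*erfi(sqrt(2)*a/6)


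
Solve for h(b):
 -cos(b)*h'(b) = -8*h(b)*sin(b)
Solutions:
 h(b) = C1/cos(b)^8


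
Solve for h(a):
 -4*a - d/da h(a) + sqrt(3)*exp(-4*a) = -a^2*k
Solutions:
 h(a) = C1 + a^3*k/3 - 2*a^2 - sqrt(3)*exp(-4*a)/4


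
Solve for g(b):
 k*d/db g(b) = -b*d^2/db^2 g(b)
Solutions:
 g(b) = C1 + b^(1 - re(k))*(C2*sin(log(b)*Abs(im(k))) + C3*cos(log(b)*im(k)))


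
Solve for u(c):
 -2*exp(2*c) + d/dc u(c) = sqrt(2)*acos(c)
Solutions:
 u(c) = C1 + sqrt(2)*(c*acos(c) - sqrt(1 - c^2)) + exp(2*c)


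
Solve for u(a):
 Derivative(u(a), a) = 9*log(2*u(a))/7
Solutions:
 -7*Integral(1/(log(_y) + log(2)), (_y, u(a)))/9 = C1 - a


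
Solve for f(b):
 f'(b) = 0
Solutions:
 f(b) = C1


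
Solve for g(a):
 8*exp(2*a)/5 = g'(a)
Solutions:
 g(a) = C1 + 4*exp(2*a)/5


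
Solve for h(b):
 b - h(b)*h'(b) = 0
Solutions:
 h(b) = -sqrt(C1 + b^2)
 h(b) = sqrt(C1 + b^2)


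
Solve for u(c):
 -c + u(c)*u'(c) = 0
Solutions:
 u(c) = -sqrt(C1 + c^2)
 u(c) = sqrt(C1 + c^2)


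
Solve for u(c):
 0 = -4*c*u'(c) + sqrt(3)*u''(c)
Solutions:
 u(c) = C1 + C2*erfi(sqrt(2)*3^(3/4)*c/3)


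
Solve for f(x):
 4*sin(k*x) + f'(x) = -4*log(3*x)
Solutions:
 f(x) = C1 - 4*x*log(x) - 4*x*log(3) + 4*x - 4*Piecewise((-cos(k*x)/k, Ne(k, 0)), (0, True))


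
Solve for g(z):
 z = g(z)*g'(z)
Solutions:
 g(z) = -sqrt(C1 + z^2)
 g(z) = sqrt(C1 + z^2)


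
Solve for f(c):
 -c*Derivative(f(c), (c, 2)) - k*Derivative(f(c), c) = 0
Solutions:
 f(c) = C1 + c^(1 - re(k))*(C2*sin(log(c)*Abs(im(k))) + C3*cos(log(c)*im(k)))


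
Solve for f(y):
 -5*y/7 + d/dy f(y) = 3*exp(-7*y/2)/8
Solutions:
 f(y) = C1 + 5*y^2/14 - 3*exp(-7*y/2)/28


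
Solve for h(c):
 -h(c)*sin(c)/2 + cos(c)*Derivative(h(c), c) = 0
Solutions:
 h(c) = C1/sqrt(cos(c))


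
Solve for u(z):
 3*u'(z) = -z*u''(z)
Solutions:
 u(z) = C1 + C2/z^2


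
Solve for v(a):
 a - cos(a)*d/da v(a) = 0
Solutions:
 v(a) = C1 + Integral(a/cos(a), a)


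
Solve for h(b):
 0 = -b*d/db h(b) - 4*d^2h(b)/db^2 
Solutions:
 h(b) = C1 + C2*erf(sqrt(2)*b/4)


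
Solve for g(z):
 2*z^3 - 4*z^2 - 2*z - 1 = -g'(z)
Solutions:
 g(z) = C1 - z^4/2 + 4*z^3/3 + z^2 + z


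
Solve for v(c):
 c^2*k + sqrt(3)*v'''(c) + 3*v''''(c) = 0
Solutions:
 v(c) = C1 + C2*c + C3*c^2 + C4*exp(-sqrt(3)*c/3) - sqrt(3)*c^5*k/180 + c^4*k/12 - sqrt(3)*c^3*k/3


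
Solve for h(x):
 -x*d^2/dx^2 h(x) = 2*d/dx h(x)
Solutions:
 h(x) = C1 + C2/x


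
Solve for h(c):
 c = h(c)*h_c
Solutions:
 h(c) = -sqrt(C1 + c^2)
 h(c) = sqrt(C1 + c^2)


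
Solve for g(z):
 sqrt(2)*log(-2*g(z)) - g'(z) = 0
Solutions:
 -sqrt(2)*Integral(1/(log(-_y) + log(2)), (_y, g(z)))/2 = C1 - z


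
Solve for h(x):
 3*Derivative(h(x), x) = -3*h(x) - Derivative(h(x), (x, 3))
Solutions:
 h(x) = C1*exp(2^(1/3)*x*(-2/(3 + sqrt(13))^(1/3) + 2^(1/3)*(3 + sqrt(13))^(1/3))/4)*sin(2^(1/3)*sqrt(3)*x*(2/(3 + sqrt(13))^(1/3) + 2^(1/3)*(3 + sqrt(13))^(1/3))/4) + C2*exp(2^(1/3)*x*(-2/(3 + sqrt(13))^(1/3) + 2^(1/3)*(3 + sqrt(13))^(1/3))/4)*cos(2^(1/3)*sqrt(3)*x*(2/(3 + sqrt(13))^(1/3) + 2^(1/3)*(3 + sqrt(13))^(1/3))/4) + C3*exp(2^(1/3)*x*(-2^(1/3)*(3 + sqrt(13))^(1/3)/2 + (3 + sqrt(13))^(-1/3)))


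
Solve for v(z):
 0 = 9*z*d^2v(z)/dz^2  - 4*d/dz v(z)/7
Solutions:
 v(z) = C1 + C2*z^(67/63)


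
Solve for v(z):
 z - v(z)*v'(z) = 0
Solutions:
 v(z) = -sqrt(C1 + z^2)
 v(z) = sqrt(C1 + z^2)


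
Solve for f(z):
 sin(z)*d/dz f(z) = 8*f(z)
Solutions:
 f(z) = C1*(cos(z)^4 - 4*cos(z)^3 + 6*cos(z)^2 - 4*cos(z) + 1)/(cos(z)^4 + 4*cos(z)^3 + 6*cos(z)^2 + 4*cos(z) + 1)


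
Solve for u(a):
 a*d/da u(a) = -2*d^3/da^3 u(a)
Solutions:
 u(a) = C1 + Integral(C2*airyai(-2^(2/3)*a/2) + C3*airybi(-2^(2/3)*a/2), a)


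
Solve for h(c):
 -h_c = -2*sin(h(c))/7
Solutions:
 -2*c/7 + log(cos(h(c)) - 1)/2 - log(cos(h(c)) + 1)/2 = C1


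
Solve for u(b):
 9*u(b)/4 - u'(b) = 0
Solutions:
 u(b) = C1*exp(9*b/4)


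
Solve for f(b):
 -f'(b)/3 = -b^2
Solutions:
 f(b) = C1 + b^3


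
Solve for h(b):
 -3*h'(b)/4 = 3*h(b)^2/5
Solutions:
 h(b) = 5/(C1 + 4*b)


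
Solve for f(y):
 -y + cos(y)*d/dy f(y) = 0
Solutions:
 f(y) = C1 + Integral(y/cos(y), y)


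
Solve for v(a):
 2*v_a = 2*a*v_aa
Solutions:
 v(a) = C1 + C2*a^2


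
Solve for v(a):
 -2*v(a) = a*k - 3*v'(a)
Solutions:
 v(a) = C1*exp(2*a/3) - a*k/2 - 3*k/4


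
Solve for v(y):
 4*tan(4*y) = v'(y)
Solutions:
 v(y) = C1 - log(cos(4*y))


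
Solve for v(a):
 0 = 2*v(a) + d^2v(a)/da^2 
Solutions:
 v(a) = C1*sin(sqrt(2)*a) + C2*cos(sqrt(2)*a)


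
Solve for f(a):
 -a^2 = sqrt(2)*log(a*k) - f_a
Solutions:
 f(a) = C1 + a^3/3 + sqrt(2)*a*log(a*k) - sqrt(2)*a


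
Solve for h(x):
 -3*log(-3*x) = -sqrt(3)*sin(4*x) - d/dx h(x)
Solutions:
 h(x) = C1 + 3*x*log(-x) - 3*x + 3*x*log(3) + sqrt(3)*cos(4*x)/4


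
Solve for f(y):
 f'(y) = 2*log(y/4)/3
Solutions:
 f(y) = C1 + 2*y*log(y)/3 - 4*y*log(2)/3 - 2*y/3


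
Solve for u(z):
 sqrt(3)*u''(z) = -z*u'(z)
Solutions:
 u(z) = C1 + C2*erf(sqrt(2)*3^(3/4)*z/6)


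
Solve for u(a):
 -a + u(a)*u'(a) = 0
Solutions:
 u(a) = -sqrt(C1 + a^2)
 u(a) = sqrt(C1 + a^2)


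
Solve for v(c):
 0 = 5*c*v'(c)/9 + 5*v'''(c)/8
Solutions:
 v(c) = C1 + Integral(C2*airyai(-2*3^(1/3)*c/3) + C3*airybi(-2*3^(1/3)*c/3), c)


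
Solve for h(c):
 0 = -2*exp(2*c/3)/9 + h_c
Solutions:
 h(c) = C1 + exp(2*c/3)/3


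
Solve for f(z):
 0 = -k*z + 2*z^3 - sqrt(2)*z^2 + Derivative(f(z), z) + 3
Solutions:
 f(z) = C1 + k*z^2/2 - z^4/2 + sqrt(2)*z^3/3 - 3*z


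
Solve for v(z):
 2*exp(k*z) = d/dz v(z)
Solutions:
 v(z) = C1 + 2*exp(k*z)/k


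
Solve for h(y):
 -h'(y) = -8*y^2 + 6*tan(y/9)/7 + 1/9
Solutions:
 h(y) = C1 + 8*y^3/3 - y/9 + 54*log(cos(y/9))/7


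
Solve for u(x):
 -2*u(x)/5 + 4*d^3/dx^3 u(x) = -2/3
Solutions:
 u(x) = C3*exp(10^(2/3)*x/10) + (C1*sin(10^(2/3)*sqrt(3)*x/20) + C2*cos(10^(2/3)*sqrt(3)*x/20))*exp(-10^(2/3)*x/20) + 5/3


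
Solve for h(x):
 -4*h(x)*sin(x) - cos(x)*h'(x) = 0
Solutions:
 h(x) = C1*cos(x)^4


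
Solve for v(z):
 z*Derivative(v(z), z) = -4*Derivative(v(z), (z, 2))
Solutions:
 v(z) = C1 + C2*erf(sqrt(2)*z/4)


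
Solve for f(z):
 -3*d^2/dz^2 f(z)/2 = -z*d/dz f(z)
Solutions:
 f(z) = C1 + C2*erfi(sqrt(3)*z/3)


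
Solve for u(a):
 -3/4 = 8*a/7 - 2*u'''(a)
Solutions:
 u(a) = C1 + C2*a + C3*a^2 + a^4/42 + a^3/16


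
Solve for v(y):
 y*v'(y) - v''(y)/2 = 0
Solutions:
 v(y) = C1 + C2*erfi(y)


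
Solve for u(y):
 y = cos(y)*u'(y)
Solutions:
 u(y) = C1 + Integral(y/cos(y), y)
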